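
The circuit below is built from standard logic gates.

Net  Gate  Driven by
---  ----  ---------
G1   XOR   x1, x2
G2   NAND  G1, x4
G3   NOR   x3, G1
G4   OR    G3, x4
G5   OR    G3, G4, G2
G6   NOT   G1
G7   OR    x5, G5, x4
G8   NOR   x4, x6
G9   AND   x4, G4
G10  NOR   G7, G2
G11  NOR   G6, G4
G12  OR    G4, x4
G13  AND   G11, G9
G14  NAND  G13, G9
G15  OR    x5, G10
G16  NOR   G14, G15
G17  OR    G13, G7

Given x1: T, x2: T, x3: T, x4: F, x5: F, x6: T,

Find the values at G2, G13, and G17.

G2 = T; G13 = F; G17 = T

G1 = x1 XOR x2 = T XOR T = F
G2 = G1 NAND x4 = F NAND F = T
G3 = x3 NOR G1 = T NOR F = F
G4 = G3 OR x4 = F OR F = F
G5 = G3 OR G4 OR G2 = F OR F OR T = T
G6 = NOT G1 = NOT F = T
G7 = x5 OR G5 OR x4 = F OR T OR F = T
G9 = x4 AND G4 = F AND F = F
G11 = G6 NOR G4 = T NOR F = F
G13 = G11 AND G9 = F AND F = F
G17 = G13 OR G7 = F OR T = T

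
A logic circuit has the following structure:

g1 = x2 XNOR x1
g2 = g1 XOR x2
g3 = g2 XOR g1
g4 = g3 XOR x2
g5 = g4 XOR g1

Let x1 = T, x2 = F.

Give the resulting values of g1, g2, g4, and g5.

g1 = x2 XNOR x1 = F XNOR T = F
g2 = g1 XOR x2 = F XOR F = F
g3 = g2 XOR g1 = F XOR F = F
g4 = g3 XOR x2 = F XOR F = F
g5 = g4 XOR g1 = F XOR F = F

g1 = F, g2 = F, g4 = F, g5 = F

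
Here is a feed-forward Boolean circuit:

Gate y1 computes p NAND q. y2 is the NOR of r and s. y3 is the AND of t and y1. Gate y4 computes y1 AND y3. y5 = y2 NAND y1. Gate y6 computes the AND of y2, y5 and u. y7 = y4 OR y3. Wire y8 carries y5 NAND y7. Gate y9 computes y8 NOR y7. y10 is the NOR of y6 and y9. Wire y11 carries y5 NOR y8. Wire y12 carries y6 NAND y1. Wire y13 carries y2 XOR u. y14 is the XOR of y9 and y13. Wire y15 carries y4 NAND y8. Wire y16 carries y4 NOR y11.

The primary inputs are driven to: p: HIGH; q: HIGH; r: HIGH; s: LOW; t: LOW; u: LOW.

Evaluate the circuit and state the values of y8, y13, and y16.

y8 = HIGH; y13 = LOW; y16 = HIGH

y1 = p NAND q = HIGH NAND HIGH = LOW
y2 = r NOR s = HIGH NOR LOW = LOW
y3 = t AND y1 = LOW AND LOW = LOW
y4 = y1 AND y3 = LOW AND LOW = LOW
y5 = y2 NAND y1 = LOW NAND LOW = HIGH
y7 = y4 OR y3 = LOW OR LOW = LOW
y8 = y5 NAND y7 = HIGH NAND LOW = HIGH
y11 = y5 NOR y8 = HIGH NOR HIGH = LOW
y13 = y2 XOR u = LOW XOR LOW = LOW
y16 = y4 NOR y11 = LOW NOR LOW = HIGH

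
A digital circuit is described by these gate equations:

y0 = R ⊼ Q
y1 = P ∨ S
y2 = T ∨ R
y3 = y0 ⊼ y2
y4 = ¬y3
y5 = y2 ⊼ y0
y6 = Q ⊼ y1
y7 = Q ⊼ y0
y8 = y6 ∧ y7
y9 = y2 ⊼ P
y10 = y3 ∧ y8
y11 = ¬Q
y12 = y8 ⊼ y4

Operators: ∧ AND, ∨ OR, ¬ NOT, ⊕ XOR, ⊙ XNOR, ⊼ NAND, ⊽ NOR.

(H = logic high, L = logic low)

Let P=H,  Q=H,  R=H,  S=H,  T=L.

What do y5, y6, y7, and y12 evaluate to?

y5 = H, y6 = L, y7 = H, y12 = H

y0 = R NAND Q = H NAND H = L
y1 = P OR S = H OR H = H
y2 = T OR R = L OR H = H
y3 = y0 NAND y2 = L NAND H = H
y4 = NOT y3 = NOT H = L
y5 = y2 NAND y0 = H NAND L = H
y6 = Q NAND y1 = H NAND H = L
y7 = Q NAND y0 = H NAND L = H
y8 = y6 AND y7 = L AND H = L
y12 = y8 NAND y4 = L NAND L = H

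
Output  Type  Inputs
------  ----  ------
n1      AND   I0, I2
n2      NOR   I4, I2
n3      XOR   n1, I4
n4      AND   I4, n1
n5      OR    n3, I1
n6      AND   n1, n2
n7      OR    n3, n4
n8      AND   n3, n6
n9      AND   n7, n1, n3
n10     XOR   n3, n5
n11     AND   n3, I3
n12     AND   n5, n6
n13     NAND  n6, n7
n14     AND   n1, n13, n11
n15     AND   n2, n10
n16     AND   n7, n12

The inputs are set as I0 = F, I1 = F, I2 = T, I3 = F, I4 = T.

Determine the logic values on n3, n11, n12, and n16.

n3 = T, n11 = F, n12 = F, n16 = F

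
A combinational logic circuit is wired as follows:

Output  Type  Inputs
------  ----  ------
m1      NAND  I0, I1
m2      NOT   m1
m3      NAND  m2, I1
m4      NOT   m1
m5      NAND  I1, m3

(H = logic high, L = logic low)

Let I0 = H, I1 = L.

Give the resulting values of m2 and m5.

m1 = I0 NAND I1 = H NAND L = H
m2 = NOT m1 = NOT H = L
m3 = m2 NAND I1 = L NAND L = H
m5 = I1 NAND m3 = L NAND H = H

m2 = L, m5 = H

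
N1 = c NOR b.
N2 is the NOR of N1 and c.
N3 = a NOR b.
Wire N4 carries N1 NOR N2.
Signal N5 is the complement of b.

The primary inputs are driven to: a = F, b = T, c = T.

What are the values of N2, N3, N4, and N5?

N1 = c NOR b = T NOR T = F
N2 = N1 NOR c = F NOR T = F
N3 = a NOR b = F NOR T = F
N4 = N1 NOR N2 = F NOR F = T
N5 = NOT b = NOT T = F

N2 = F; N3 = F; N4 = T; N5 = F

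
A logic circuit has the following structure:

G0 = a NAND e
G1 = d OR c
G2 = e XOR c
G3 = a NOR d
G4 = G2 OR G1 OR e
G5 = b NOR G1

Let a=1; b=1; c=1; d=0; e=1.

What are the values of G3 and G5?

G3 = 0  G5 = 0

G1 = d OR c = 0 OR 1 = 1
G3 = a NOR d = 1 NOR 0 = 0
G5 = b NOR G1 = 1 NOR 1 = 0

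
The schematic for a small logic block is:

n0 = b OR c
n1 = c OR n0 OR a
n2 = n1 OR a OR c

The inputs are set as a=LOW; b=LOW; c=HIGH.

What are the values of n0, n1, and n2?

n0 = b OR c = LOW OR HIGH = HIGH
n1 = c OR n0 OR a = HIGH OR HIGH OR LOW = HIGH
n2 = n1 OR a OR c = HIGH OR LOW OR HIGH = HIGH

n0 = HIGH, n1 = HIGH, n2 = HIGH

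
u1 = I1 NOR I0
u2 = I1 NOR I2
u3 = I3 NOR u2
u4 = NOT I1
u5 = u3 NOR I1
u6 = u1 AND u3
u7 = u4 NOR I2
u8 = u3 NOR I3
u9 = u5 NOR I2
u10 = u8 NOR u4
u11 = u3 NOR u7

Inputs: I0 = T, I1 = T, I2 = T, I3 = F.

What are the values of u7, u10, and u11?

u7 = F  u10 = T  u11 = F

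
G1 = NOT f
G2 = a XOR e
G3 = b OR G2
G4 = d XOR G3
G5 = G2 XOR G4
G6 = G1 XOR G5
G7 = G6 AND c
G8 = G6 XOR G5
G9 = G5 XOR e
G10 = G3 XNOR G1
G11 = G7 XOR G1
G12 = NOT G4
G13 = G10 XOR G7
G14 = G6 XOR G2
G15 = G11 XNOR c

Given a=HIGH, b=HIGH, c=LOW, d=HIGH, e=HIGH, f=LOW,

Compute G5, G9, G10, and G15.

G5 = LOW, G9 = HIGH, G10 = HIGH, G15 = LOW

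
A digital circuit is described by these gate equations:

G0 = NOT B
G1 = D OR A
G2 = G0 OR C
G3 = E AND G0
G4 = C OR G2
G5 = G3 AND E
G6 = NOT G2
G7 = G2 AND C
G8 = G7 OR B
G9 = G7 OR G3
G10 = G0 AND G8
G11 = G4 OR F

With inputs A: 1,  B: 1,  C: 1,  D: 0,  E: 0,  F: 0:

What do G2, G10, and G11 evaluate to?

G2 = 1; G10 = 0; G11 = 1

G0 = NOT B = NOT 1 = 0
G2 = G0 OR C = 0 OR 1 = 1
G4 = C OR G2 = 1 OR 1 = 1
G7 = G2 AND C = 1 AND 1 = 1
G8 = G7 OR B = 1 OR 1 = 1
G10 = G0 AND G8 = 0 AND 1 = 0
G11 = G4 OR F = 1 OR 0 = 1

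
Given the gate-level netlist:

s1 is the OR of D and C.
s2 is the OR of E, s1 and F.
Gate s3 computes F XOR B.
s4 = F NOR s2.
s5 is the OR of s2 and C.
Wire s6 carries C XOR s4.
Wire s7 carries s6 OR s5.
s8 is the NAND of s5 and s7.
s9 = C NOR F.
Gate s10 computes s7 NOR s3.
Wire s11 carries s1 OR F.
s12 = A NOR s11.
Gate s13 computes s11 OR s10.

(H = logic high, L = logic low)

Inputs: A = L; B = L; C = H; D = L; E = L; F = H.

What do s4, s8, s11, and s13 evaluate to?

s4 = L  s8 = L  s11 = H  s13 = H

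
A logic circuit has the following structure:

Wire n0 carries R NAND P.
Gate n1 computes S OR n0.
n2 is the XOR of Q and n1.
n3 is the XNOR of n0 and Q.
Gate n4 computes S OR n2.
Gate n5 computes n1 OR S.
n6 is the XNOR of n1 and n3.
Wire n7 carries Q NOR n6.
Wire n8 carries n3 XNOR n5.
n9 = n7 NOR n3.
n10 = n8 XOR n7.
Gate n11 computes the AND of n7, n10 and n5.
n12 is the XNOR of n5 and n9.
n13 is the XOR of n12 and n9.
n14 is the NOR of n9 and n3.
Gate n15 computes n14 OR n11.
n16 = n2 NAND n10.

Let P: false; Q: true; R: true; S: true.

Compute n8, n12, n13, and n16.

n0 = R NAND P = true NAND false = true
n1 = S OR n0 = true OR true = true
n2 = Q XOR n1 = true XOR true = false
n3 = n0 XNOR Q = true XNOR true = true
n5 = n1 OR S = true OR true = true
n6 = n1 XNOR n3 = true XNOR true = true
n7 = Q NOR n6 = true NOR true = false
n8 = n3 XNOR n5 = true XNOR true = true
n9 = n7 NOR n3 = false NOR true = false
n10 = n8 XOR n7 = true XOR false = true
n12 = n5 XNOR n9 = true XNOR false = false
n13 = n12 XOR n9 = false XOR false = false
n16 = n2 NAND n10 = false NAND true = true

n8 = true, n12 = false, n13 = false, n16 = true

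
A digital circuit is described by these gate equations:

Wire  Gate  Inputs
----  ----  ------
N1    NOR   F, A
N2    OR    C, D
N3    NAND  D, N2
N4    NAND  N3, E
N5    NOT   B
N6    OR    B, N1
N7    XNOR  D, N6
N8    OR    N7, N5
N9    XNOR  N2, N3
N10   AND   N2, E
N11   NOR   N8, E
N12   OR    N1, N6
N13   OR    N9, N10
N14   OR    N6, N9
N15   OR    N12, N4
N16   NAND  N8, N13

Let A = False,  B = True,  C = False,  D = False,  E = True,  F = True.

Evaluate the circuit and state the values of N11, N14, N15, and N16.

N1 = F NOR A = True NOR False = False
N2 = C OR D = False OR False = False
N3 = D NAND N2 = False NAND False = True
N4 = N3 NAND E = True NAND True = False
N5 = NOT B = NOT True = False
N6 = B OR N1 = True OR False = True
N7 = D XNOR N6 = False XNOR True = False
N8 = N7 OR N5 = False OR False = False
N9 = N2 XNOR N3 = False XNOR True = False
N10 = N2 AND E = False AND True = False
N11 = N8 NOR E = False NOR True = False
N12 = N1 OR N6 = False OR True = True
N13 = N9 OR N10 = False OR False = False
N14 = N6 OR N9 = True OR False = True
N15 = N12 OR N4 = True OR False = True
N16 = N8 NAND N13 = False NAND False = True

N11 = False, N14 = True, N15 = True, N16 = True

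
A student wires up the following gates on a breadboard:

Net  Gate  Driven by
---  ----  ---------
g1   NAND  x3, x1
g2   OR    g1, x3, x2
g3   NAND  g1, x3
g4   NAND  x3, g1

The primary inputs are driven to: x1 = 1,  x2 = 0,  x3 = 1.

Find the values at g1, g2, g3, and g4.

g1 = 0, g2 = 1, g3 = 1, g4 = 1

g1 = x3 NAND x1 = 1 NAND 1 = 0
g2 = g1 OR x3 OR x2 = 0 OR 1 OR 0 = 1
g3 = g1 NAND x3 = 0 NAND 1 = 1
g4 = x3 NAND g1 = 1 NAND 0 = 1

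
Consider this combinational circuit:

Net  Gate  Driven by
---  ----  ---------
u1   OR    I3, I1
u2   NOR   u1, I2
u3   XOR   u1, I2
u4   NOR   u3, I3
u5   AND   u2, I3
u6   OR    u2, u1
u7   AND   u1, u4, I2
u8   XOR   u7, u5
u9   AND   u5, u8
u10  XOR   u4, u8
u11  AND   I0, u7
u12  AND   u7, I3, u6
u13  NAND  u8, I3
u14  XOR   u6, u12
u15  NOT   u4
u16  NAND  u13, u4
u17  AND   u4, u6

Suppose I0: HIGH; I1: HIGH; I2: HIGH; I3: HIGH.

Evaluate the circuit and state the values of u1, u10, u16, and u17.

u1 = HIGH  u10 = LOW  u16 = HIGH  u17 = LOW

u1 = I3 OR I1 = HIGH OR HIGH = HIGH
u2 = u1 NOR I2 = HIGH NOR HIGH = LOW
u3 = u1 XOR I2 = HIGH XOR HIGH = LOW
u4 = u3 NOR I3 = LOW NOR HIGH = LOW
u5 = u2 AND I3 = LOW AND HIGH = LOW
u6 = u2 OR u1 = LOW OR HIGH = HIGH
u7 = u1 AND u4 AND I2 = HIGH AND LOW AND HIGH = LOW
u8 = u7 XOR u5 = LOW XOR LOW = LOW
u10 = u4 XOR u8 = LOW XOR LOW = LOW
u13 = u8 NAND I3 = LOW NAND HIGH = HIGH
u16 = u13 NAND u4 = HIGH NAND LOW = HIGH
u17 = u4 AND u6 = LOW AND HIGH = LOW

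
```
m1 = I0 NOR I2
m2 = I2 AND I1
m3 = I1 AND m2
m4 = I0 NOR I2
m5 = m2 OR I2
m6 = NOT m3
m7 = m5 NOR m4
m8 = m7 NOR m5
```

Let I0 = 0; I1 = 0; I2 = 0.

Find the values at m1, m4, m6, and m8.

m1 = I0 NOR I2 = 0 NOR 0 = 1
m2 = I2 AND I1 = 0 AND 0 = 0
m3 = I1 AND m2 = 0 AND 0 = 0
m4 = I0 NOR I2 = 0 NOR 0 = 1
m5 = m2 OR I2 = 0 OR 0 = 0
m6 = NOT m3 = NOT 0 = 1
m7 = m5 NOR m4 = 0 NOR 1 = 0
m8 = m7 NOR m5 = 0 NOR 0 = 1

m1 = 1  m4 = 1  m6 = 1  m8 = 1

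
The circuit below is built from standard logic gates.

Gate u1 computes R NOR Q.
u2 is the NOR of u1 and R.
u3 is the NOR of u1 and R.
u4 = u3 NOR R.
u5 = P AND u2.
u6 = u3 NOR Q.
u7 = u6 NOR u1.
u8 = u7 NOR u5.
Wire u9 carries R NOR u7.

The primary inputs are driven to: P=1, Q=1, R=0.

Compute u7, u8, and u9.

u7 = 1  u8 = 0  u9 = 0

u1 = R NOR Q = 0 NOR 1 = 0
u2 = u1 NOR R = 0 NOR 0 = 1
u3 = u1 NOR R = 0 NOR 0 = 1
u5 = P AND u2 = 1 AND 1 = 1
u6 = u3 NOR Q = 1 NOR 1 = 0
u7 = u6 NOR u1 = 0 NOR 0 = 1
u8 = u7 NOR u5 = 1 NOR 1 = 0
u9 = R NOR u7 = 0 NOR 1 = 0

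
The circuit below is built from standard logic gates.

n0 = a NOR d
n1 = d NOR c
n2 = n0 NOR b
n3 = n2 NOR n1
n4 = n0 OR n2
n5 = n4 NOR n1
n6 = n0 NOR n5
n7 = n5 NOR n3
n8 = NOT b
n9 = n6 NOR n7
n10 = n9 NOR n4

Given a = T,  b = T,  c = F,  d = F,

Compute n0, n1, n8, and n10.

n0 = F  n1 = T  n8 = F  n10 = T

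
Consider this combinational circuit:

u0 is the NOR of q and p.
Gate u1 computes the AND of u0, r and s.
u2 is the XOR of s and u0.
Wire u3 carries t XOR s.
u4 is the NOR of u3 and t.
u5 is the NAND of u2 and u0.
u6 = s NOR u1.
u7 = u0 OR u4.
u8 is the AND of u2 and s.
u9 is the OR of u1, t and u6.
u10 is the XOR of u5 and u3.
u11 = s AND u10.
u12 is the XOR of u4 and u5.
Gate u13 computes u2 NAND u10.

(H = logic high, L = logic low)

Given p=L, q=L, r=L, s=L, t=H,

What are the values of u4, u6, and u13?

u0 = q NOR p = L NOR L = H
u1 = u0 AND r AND s = H AND L AND L = L
u2 = s XOR u0 = L XOR H = H
u3 = t XOR s = H XOR L = H
u4 = u3 NOR t = H NOR H = L
u5 = u2 NAND u0 = H NAND H = L
u6 = s NOR u1 = L NOR L = H
u10 = u5 XOR u3 = L XOR H = H
u13 = u2 NAND u10 = H NAND H = L

u4 = L  u6 = H  u13 = L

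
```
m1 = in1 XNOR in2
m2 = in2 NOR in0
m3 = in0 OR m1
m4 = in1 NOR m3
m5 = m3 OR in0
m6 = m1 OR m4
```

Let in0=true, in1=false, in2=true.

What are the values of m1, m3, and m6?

m1 = false  m3 = true  m6 = false

m1 = in1 XNOR in2 = false XNOR true = false
m3 = in0 OR m1 = true OR false = true
m4 = in1 NOR m3 = false NOR true = false
m6 = m1 OR m4 = false OR false = false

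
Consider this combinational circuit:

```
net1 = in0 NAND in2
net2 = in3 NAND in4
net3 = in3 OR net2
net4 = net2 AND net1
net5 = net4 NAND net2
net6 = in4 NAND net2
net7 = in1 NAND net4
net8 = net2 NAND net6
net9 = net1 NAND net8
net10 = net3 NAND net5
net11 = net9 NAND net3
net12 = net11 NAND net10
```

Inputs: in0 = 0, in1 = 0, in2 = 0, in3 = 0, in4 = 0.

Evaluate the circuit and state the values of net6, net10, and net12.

net1 = in0 NAND in2 = 0 NAND 0 = 1
net2 = in3 NAND in4 = 0 NAND 0 = 1
net3 = in3 OR net2 = 0 OR 1 = 1
net4 = net2 AND net1 = 1 AND 1 = 1
net5 = net4 NAND net2 = 1 NAND 1 = 0
net6 = in4 NAND net2 = 0 NAND 1 = 1
net8 = net2 NAND net6 = 1 NAND 1 = 0
net9 = net1 NAND net8 = 1 NAND 0 = 1
net10 = net3 NAND net5 = 1 NAND 0 = 1
net11 = net9 NAND net3 = 1 NAND 1 = 0
net12 = net11 NAND net10 = 0 NAND 1 = 1

net6 = 1  net10 = 1  net12 = 1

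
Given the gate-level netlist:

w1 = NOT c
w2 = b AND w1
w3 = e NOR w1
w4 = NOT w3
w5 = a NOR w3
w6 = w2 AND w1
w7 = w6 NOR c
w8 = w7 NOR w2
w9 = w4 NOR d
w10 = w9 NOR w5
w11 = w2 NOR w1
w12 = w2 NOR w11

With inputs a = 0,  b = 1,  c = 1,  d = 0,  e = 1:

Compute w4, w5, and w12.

w1 = NOT c = NOT 1 = 0
w2 = b AND w1 = 1 AND 0 = 0
w3 = e NOR w1 = 1 NOR 0 = 0
w4 = NOT w3 = NOT 0 = 1
w5 = a NOR w3 = 0 NOR 0 = 1
w11 = w2 NOR w1 = 0 NOR 0 = 1
w12 = w2 NOR w11 = 0 NOR 1 = 0

w4 = 1, w5 = 1, w12 = 0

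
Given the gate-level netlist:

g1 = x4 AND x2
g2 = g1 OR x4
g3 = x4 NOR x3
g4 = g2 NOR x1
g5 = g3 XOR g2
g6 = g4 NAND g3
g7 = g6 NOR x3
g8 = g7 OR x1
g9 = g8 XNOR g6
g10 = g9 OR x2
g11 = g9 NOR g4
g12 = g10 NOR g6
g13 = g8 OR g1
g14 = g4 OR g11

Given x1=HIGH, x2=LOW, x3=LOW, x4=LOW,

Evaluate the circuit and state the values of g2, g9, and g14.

g1 = x4 AND x2 = LOW AND LOW = LOW
g2 = g1 OR x4 = LOW OR LOW = LOW
g3 = x4 NOR x3 = LOW NOR LOW = HIGH
g4 = g2 NOR x1 = LOW NOR HIGH = LOW
g6 = g4 NAND g3 = LOW NAND HIGH = HIGH
g7 = g6 NOR x3 = HIGH NOR LOW = LOW
g8 = g7 OR x1 = LOW OR HIGH = HIGH
g9 = g8 XNOR g6 = HIGH XNOR HIGH = HIGH
g11 = g9 NOR g4 = HIGH NOR LOW = LOW
g14 = g4 OR g11 = LOW OR LOW = LOW

g2 = LOW  g9 = HIGH  g14 = LOW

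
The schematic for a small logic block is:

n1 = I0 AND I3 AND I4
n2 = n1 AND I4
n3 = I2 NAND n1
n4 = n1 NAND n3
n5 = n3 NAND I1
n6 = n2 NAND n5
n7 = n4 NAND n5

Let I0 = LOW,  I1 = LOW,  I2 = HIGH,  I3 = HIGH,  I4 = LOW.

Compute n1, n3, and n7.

n1 = LOW, n3 = HIGH, n7 = LOW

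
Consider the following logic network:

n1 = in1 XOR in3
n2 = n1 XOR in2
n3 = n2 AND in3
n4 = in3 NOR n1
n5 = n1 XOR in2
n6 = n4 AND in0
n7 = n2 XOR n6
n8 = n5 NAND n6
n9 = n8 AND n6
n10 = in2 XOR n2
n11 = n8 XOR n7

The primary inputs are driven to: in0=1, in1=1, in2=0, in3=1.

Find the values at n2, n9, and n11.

n1 = in1 XOR in3 = 1 XOR 1 = 0
n2 = n1 XOR in2 = 0 XOR 0 = 0
n4 = in3 NOR n1 = 1 NOR 0 = 0
n5 = n1 XOR in2 = 0 XOR 0 = 0
n6 = n4 AND in0 = 0 AND 1 = 0
n7 = n2 XOR n6 = 0 XOR 0 = 0
n8 = n5 NAND n6 = 0 NAND 0 = 1
n9 = n8 AND n6 = 1 AND 0 = 0
n11 = n8 XOR n7 = 1 XOR 0 = 1

n2 = 0, n9 = 0, n11 = 1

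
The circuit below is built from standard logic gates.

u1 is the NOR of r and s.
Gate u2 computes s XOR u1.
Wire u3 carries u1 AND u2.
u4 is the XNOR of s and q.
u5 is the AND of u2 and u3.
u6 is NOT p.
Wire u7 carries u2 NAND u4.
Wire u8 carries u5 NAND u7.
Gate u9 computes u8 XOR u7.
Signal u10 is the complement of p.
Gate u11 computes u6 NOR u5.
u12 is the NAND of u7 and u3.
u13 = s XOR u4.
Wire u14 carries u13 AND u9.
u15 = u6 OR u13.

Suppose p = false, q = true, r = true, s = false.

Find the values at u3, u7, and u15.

u1 = r NOR s = true NOR false = false
u2 = s XOR u1 = false XOR false = false
u3 = u1 AND u2 = false AND false = false
u4 = s XNOR q = false XNOR true = false
u6 = NOT p = NOT false = true
u7 = u2 NAND u4 = false NAND false = true
u13 = s XOR u4 = false XOR false = false
u15 = u6 OR u13 = true OR false = true

u3 = false, u7 = true, u15 = true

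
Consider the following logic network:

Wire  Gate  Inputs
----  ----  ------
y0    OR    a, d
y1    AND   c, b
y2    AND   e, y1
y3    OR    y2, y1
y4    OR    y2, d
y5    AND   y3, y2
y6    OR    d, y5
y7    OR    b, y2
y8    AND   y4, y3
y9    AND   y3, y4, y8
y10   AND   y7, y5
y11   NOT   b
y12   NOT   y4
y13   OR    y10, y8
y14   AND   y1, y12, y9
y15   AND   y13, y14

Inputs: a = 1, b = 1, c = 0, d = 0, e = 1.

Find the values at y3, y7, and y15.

y3 = 0  y7 = 1  y15 = 0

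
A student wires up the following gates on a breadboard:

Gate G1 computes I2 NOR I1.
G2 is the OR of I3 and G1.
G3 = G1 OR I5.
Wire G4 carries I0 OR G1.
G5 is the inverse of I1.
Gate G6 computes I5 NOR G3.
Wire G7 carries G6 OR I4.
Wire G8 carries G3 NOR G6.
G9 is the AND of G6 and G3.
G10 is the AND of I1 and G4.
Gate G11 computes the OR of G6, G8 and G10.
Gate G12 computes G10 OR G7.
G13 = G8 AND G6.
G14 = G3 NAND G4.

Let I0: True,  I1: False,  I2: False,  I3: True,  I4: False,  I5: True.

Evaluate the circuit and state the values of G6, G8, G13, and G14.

G6 = False  G8 = False  G13 = False  G14 = False

G1 = I2 NOR I1 = False NOR False = True
G3 = G1 OR I5 = True OR True = True
G4 = I0 OR G1 = True OR True = True
G6 = I5 NOR G3 = True NOR True = False
G8 = G3 NOR G6 = True NOR False = False
G13 = G8 AND G6 = False AND False = False
G14 = G3 NAND G4 = True NAND True = False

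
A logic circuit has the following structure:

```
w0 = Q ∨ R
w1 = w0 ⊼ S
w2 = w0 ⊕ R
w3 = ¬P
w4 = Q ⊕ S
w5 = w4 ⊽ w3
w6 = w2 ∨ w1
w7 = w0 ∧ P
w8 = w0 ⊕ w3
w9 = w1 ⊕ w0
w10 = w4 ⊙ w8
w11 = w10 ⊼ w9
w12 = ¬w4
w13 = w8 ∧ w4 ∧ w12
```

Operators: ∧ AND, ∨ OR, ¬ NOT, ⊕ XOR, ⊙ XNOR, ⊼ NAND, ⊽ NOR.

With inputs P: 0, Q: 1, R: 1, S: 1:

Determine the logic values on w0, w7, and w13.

w0 = 1, w7 = 0, w13 = 0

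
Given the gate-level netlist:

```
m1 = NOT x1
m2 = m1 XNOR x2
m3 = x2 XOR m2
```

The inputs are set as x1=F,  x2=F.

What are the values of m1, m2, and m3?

m1 = T, m2 = F, m3 = F

m1 = NOT x1 = NOT F = T
m2 = m1 XNOR x2 = T XNOR F = F
m3 = x2 XOR m2 = F XOR F = F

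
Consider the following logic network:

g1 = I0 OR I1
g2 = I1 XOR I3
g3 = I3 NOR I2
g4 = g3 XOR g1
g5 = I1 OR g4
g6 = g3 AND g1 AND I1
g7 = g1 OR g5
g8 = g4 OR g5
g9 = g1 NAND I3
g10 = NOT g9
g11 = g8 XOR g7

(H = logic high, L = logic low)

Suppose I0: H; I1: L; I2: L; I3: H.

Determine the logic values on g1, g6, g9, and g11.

g1 = H, g6 = L, g9 = L, g11 = L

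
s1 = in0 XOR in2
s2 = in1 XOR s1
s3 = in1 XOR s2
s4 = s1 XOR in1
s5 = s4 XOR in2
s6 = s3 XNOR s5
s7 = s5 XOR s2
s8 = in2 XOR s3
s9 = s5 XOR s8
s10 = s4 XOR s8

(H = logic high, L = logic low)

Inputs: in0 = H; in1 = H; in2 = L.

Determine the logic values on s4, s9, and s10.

s4 = L, s9 = H, s10 = H

s1 = in0 XOR in2 = H XOR L = H
s2 = in1 XOR s1 = H XOR H = L
s3 = in1 XOR s2 = H XOR L = H
s4 = s1 XOR in1 = H XOR H = L
s5 = s4 XOR in2 = L XOR L = L
s8 = in2 XOR s3 = L XOR H = H
s9 = s5 XOR s8 = L XOR H = H
s10 = s4 XOR s8 = L XOR H = H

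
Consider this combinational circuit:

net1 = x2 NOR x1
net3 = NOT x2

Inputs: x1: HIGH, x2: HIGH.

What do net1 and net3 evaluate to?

net1 = LOW  net3 = LOW

net1 = HIGH NOR HIGH = LOW
net3 = NOT HIGH = LOW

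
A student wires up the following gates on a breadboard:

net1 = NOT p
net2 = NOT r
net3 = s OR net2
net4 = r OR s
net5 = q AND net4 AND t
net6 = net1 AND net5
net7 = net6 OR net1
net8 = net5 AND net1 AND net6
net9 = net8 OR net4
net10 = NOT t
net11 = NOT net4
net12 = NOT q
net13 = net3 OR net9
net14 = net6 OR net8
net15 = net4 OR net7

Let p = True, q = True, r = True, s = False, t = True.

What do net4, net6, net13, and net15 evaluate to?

net4 = True; net6 = False; net13 = True; net15 = True

net1 = NOT p = NOT True = False
net2 = NOT r = NOT True = False
net3 = s OR net2 = False OR False = False
net4 = r OR s = True OR False = True
net5 = q AND net4 AND t = True AND True AND True = True
net6 = net1 AND net5 = False AND True = False
net7 = net6 OR net1 = False OR False = False
net8 = net5 AND net1 AND net6 = True AND False AND False = False
net9 = net8 OR net4 = False OR True = True
net13 = net3 OR net9 = False OR True = True
net15 = net4 OR net7 = True OR False = True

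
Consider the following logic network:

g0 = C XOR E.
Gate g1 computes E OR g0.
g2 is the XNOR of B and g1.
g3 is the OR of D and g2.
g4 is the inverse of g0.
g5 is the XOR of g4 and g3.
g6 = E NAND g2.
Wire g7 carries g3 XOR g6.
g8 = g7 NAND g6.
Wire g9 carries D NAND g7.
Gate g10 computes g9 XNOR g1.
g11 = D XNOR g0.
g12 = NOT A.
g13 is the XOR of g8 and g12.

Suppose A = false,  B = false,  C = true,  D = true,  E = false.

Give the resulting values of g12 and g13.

g12 = true, g13 = false

g0 = C XOR E = true XOR false = true
g1 = E OR g0 = false OR true = true
g2 = B XNOR g1 = false XNOR true = false
g3 = D OR g2 = true OR false = true
g6 = E NAND g2 = false NAND false = true
g7 = g3 XOR g6 = true XOR true = false
g8 = g7 NAND g6 = false NAND true = true
g12 = NOT A = NOT false = true
g13 = g8 XOR g12 = true XOR true = false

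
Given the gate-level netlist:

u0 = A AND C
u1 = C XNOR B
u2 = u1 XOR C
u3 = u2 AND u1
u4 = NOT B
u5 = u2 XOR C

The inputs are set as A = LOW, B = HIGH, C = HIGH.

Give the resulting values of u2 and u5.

u1 = C XNOR B = HIGH XNOR HIGH = HIGH
u2 = u1 XOR C = HIGH XOR HIGH = LOW
u5 = u2 XOR C = LOW XOR HIGH = HIGH

u2 = LOW, u5 = HIGH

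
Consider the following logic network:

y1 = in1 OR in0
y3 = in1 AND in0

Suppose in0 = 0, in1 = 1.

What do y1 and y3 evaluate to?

y1 = 1 OR 0 = 1
y3 = 1 AND 0 = 0

y1 = 1, y3 = 0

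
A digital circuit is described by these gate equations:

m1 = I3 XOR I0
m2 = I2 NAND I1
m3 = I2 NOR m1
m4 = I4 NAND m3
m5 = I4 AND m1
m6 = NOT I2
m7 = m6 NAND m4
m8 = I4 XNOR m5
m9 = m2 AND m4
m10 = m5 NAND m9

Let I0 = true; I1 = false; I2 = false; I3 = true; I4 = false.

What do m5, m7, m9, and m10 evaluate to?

m1 = I3 XOR I0 = true XOR true = false
m2 = I2 NAND I1 = false NAND false = true
m3 = I2 NOR m1 = false NOR false = true
m4 = I4 NAND m3 = false NAND true = true
m5 = I4 AND m1 = false AND false = false
m6 = NOT I2 = NOT false = true
m7 = m6 NAND m4 = true NAND true = false
m9 = m2 AND m4 = true AND true = true
m10 = m5 NAND m9 = false NAND true = true

m5 = false; m7 = false; m9 = true; m10 = true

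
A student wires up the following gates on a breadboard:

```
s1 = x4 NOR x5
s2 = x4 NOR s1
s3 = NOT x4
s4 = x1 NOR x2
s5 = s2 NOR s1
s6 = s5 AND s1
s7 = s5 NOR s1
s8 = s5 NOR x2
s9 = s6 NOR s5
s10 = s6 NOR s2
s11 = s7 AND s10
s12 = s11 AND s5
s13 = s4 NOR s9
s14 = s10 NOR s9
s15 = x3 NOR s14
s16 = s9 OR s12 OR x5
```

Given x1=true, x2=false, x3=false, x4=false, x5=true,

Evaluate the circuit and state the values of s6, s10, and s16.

s6 = false, s10 = false, s16 = true

s1 = x4 NOR x5 = false NOR true = false
s2 = x4 NOR s1 = false NOR false = true
s5 = s2 NOR s1 = true NOR false = false
s6 = s5 AND s1 = false AND false = false
s7 = s5 NOR s1 = false NOR false = true
s9 = s6 NOR s5 = false NOR false = true
s10 = s6 NOR s2 = false NOR true = false
s11 = s7 AND s10 = true AND false = false
s12 = s11 AND s5 = false AND false = false
s16 = s9 OR s12 OR x5 = true OR false OR true = true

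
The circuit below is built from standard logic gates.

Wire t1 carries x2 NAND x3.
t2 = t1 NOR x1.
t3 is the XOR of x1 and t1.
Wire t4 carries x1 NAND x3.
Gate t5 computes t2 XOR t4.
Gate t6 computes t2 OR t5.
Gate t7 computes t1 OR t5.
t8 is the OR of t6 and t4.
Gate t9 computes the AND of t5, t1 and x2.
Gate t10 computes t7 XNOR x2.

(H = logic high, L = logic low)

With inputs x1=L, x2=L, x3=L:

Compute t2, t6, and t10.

t2 = L  t6 = H  t10 = L

t1 = x2 NAND x3 = L NAND L = H
t2 = t1 NOR x1 = H NOR L = L
t4 = x1 NAND x3 = L NAND L = H
t5 = t2 XOR t4 = L XOR H = H
t6 = t2 OR t5 = L OR H = H
t7 = t1 OR t5 = H OR H = H
t10 = t7 XNOR x2 = H XNOR L = L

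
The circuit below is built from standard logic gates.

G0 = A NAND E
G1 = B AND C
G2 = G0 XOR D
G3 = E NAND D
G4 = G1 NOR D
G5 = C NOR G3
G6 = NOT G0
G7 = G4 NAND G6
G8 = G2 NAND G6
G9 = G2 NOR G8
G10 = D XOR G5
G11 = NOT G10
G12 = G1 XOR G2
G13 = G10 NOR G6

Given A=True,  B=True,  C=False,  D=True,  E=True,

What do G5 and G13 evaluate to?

G5 = True; G13 = False

G0 = A NAND E = True NAND True = False
G3 = E NAND D = True NAND True = False
G5 = C NOR G3 = False NOR False = True
G6 = NOT G0 = NOT False = True
G10 = D XOR G5 = True XOR True = False
G13 = G10 NOR G6 = False NOR True = False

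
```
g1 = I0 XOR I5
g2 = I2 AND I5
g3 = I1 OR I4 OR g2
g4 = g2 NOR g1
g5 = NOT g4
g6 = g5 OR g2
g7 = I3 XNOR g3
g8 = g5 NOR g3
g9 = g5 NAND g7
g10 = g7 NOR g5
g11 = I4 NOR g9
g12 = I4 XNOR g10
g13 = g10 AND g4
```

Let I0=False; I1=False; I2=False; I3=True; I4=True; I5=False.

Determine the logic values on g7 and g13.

g7 = True  g13 = False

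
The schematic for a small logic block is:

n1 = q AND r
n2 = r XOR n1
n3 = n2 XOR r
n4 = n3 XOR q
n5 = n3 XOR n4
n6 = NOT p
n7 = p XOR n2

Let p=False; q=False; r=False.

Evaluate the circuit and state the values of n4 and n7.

n1 = q AND r = False AND False = False
n2 = r XOR n1 = False XOR False = False
n3 = n2 XOR r = False XOR False = False
n4 = n3 XOR q = False XOR False = False
n7 = p XOR n2 = False XOR False = False

n4 = False; n7 = False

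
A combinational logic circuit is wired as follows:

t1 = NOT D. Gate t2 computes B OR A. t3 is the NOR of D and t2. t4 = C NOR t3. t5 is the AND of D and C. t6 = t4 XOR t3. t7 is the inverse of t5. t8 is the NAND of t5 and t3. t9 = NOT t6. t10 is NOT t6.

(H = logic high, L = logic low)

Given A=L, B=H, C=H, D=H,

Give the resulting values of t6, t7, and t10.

t6 = L, t7 = L, t10 = H

t2 = B OR A = H OR L = H
t3 = D NOR t2 = H NOR H = L
t4 = C NOR t3 = H NOR L = L
t5 = D AND C = H AND H = H
t6 = t4 XOR t3 = L XOR L = L
t7 = NOT t5 = NOT H = L
t10 = NOT t6 = NOT L = H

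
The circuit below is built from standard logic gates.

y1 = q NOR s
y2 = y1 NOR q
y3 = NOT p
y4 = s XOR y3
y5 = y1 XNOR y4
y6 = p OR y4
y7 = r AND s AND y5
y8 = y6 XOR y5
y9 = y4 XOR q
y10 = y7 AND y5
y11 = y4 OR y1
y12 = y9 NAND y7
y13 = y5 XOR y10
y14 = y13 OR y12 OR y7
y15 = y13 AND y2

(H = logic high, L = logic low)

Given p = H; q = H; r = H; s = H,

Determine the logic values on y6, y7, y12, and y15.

y6 = H, y7 = L, y12 = H, y15 = L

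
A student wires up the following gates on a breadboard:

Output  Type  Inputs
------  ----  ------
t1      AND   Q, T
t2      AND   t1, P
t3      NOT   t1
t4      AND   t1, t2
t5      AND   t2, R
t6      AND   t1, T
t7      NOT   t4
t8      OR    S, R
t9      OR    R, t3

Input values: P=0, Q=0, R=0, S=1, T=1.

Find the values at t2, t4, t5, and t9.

t2 = 0, t4 = 0, t5 = 0, t9 = 1

t1 = Q AND T = 0 AND 1 = 0
t2 = t1 AND P = 0 AND 0 = 0
t3 = NOT t1 = NOT 0 = 1
t4 = t1 AND t2 = 0 AND 0 = 0
t5 = t2 AND R = 0 AND 0 = 0
t9 = R OR t3 = 0 OR 1 = 1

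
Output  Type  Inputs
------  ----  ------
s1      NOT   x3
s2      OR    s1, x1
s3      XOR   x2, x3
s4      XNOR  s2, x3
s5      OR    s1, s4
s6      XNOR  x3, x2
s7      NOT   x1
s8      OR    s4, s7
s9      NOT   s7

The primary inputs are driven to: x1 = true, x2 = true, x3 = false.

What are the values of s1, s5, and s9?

s1 = true; s5 = true; s9 = true

s1 = NOT x3 = NOT false = true
s2 = s1 OR x1 = true OR true = true
s4 = s2 XNOR x3 = true XNOR false = false
s5 = s1 OR s4 = true OR false = true
s7 = NOT x1 = NOT true = false
s9 = NOT s7 = NOT false = true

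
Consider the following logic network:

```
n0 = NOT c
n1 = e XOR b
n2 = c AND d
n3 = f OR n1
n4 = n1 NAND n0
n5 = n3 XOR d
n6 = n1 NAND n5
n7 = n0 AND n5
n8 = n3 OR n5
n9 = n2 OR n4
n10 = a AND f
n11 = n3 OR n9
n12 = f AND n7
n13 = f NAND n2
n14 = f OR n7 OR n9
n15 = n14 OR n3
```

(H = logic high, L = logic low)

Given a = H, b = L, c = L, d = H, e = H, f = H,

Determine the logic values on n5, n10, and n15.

n5 = L  n10 = H  n15 = H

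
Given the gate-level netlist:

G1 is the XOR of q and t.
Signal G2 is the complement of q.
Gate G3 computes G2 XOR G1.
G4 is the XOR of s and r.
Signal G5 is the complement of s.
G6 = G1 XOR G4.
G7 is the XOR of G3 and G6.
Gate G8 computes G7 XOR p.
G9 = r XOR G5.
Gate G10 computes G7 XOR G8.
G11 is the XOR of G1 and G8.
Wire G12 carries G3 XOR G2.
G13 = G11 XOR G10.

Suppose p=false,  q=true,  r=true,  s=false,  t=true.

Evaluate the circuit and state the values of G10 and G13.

G1 = q XOR t = true XOR true = false
G2 = NOT q = NOT true = false
G3 = G2 XOR G1 = false XOR false = false
G4 = s XOR r = false XOR true = true
G6 = G1 XOR G4 = false XOR true = true
G7 = G3 XOR G6 = false XOR true = true
G8 = G7 XOR p = true XOR false = true
G10 = G7 XOR G8 = true XOR true = false
G11 = G1 XOR G8 = false XOR true = true
G13 = G11 XOR G10 = true XOR false = true

G10 = false, G13 = true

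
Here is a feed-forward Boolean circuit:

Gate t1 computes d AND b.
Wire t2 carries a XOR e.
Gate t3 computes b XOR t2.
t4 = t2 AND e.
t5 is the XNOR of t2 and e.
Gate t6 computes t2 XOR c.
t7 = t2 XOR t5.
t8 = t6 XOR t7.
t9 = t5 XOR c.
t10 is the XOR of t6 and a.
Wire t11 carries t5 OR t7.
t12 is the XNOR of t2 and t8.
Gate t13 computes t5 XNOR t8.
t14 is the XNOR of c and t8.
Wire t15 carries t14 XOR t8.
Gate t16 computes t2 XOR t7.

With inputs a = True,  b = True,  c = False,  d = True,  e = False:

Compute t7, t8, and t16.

t2 = a XOR e = True XOR False = True
t5 = t2 XNOR e = True XNOR False = False
t6 = t2 XOR c = True XOR False = True
t7 = t2 XOR t5 = True XOR False = True
t8 = t6 XOR t7 = True XOR True = False
t16 = t2 XOR t7 = True XOR True = False

t7 = True  t8 = False  t16 = False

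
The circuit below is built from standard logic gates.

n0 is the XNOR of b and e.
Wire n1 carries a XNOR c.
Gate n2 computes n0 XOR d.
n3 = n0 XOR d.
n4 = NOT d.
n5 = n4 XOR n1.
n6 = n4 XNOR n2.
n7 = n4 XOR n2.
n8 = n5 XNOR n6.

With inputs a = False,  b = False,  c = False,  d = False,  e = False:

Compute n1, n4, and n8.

n1 = True; n4 = True; n8 = False

n0 = b XNOR e = False XNOR False = True
n1 = a XNOR c = False XNOR False = True
n2 = n0 XOR d = True XOR False = True
n4 = NOT d = NOT False = True
n5 = n4 XOR n1 = True XOR True = False
n6 = n4 XNOR n2 = True XNOR True = True
n8 = n5 XNOR n6 = False XNOR True = False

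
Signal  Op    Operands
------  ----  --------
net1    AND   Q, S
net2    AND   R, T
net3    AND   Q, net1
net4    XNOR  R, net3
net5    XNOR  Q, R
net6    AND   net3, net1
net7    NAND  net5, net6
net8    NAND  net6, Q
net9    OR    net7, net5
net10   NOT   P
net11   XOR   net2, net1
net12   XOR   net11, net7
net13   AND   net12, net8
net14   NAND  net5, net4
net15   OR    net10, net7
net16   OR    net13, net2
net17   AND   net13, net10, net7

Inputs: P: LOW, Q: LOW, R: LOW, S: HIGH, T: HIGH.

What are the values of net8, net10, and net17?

net8 = HIGH, net10 = HIGH, net17 = HIGH

net1 = Q AND S = LOW AND HIGH = LOW
net2 = R AND T = LOW AND HIGH = LOW
net3 = Q AND net1 = LOW AND LOW = LOW
net5 = Q XNOR R = LOW XNOR LOW = HIGH
net6 = net3 AND net1 = LOW AND LOW = LOW
net7 = net5 NAND net6 = HIGH NAND LOW = HIGH
net8 = net6 NAND Q = LOW NAND LOW = HIGH
net10 = NOT P = NOT LOW = HIGH
net11 = net2 XOR net1 = LOW XOR LOW = LOW
net12 = net11 XOR net7 = LOW XOR HIGH = HIGH
net13 = net12 AND net8 = HIGH AND HIGH = HIGH
net17 = net13 AND net10 AND net7 = HIGH AND HIGH AND HIGH = HIGH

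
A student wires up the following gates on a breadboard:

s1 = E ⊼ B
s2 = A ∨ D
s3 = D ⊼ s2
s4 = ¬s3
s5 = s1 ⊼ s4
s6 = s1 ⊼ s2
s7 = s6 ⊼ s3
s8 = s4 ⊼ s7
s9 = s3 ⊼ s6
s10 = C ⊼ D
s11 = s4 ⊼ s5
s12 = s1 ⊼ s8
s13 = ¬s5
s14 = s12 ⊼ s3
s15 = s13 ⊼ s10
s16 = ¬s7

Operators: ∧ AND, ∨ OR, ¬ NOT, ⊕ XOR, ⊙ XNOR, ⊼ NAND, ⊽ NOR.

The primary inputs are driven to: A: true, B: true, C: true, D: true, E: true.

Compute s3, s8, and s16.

s1 = E NAND B = true NAND true = false
s2 = A OR D = true OR true = true
s3 = D NAND s2 = true NAND true = false
s4 = NOT s3 = NOT false = true
s6 = s1 NAND s2 = false NAND true = true
s7 = s6 NAND s3 = true NAND false = true
s8 = s4 NAND s7 = true NAND true = false
s16 = NOT s7 = NOT true = false

s3 = false  s8 = false  s16 = false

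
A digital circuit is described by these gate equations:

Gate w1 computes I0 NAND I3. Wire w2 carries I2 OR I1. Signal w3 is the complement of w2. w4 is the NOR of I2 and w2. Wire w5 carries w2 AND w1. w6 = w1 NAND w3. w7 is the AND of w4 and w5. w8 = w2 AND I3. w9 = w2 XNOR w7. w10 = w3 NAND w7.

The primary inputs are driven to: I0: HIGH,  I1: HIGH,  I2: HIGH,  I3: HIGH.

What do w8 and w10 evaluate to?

w1 = I0 NAND I3 = HIGH NAND HIGH = LOW
w2 = I2 OR I1 = HIGH OR HIGH = HIGH
w3 = NOT w2 = NOT HIGH = LOW
w4 = I2 NOR w2 = HIGH NOR HIGH = LOW
w5 = w2 AND w1 = HIGH AND LOW = LOW
w7 = w4 AND w5 = LOW AND LOW = LOW
w8 = w2 AND I3 = HIGH AND HIGH = HIGH
w10 = w3 NAND w7 = LOW NAND LOW = HIGH

w8 = HIGH; w10 = HIGH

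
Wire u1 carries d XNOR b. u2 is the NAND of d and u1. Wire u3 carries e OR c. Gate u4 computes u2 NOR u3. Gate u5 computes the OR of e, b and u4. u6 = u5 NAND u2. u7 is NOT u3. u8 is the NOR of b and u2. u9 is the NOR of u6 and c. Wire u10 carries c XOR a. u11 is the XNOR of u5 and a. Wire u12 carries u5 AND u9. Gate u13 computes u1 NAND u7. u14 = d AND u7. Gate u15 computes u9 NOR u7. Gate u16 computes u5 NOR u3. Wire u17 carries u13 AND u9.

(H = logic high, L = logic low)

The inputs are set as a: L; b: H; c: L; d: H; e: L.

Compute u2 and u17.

u2 = L; u17 = L

u1 = d XNOR b = H XNOR H = H
u2 = d NAND u1 = H NAND H = L
u3 = e OR c = L OR L = L
u4 = u2 NOR u3 = L NOR L = H
u5 = e OR b OR u4 = L OR H OR H = H
u6 = u5 NAND u2 = H NAND L = H
u7 = NOT u3 = NOT L = H
u9 = u6 NOR c = H NOR L = L
u13 = u1 NAND u7 = H NAND H = L
u17 = u13 AND u9 = L AND L = L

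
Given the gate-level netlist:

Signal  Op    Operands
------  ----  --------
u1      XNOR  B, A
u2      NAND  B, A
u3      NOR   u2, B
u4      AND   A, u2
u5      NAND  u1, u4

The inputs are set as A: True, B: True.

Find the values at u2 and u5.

u1 = B XNOR A = True XNOR True = True
u2 = B NAND A = True NAND True = False
u4 = A AND u2 = True AND False = False
u5 = u1 NAND u4 = True NAND False = True

u2 = False, u5 = True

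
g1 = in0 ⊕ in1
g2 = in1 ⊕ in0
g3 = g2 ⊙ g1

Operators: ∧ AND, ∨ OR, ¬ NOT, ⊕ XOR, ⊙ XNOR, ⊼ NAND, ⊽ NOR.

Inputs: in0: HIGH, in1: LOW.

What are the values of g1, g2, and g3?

g1 = in0 XOR in1 = HIGH XOR LOW = HIGH
g2 = in1 XOR in0 = LOW XOR HIGH = HIGH
g3 = g2 XNOR g1 = HIGH XNOR HIGH = HIGH

g1 = HIGH, g2 = HIGH, g3 = HIGH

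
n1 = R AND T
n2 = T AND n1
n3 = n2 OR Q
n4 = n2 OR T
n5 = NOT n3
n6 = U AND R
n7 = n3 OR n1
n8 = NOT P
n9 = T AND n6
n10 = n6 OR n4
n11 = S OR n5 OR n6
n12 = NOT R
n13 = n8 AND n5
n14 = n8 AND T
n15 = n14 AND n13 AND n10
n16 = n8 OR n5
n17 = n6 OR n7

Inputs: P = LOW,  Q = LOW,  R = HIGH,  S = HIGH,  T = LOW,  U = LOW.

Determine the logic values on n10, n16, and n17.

n10 = LOW, n16 = HIGH, n17 = LOW

n1 = R AND T = HIGH AND LOW = LOW
n2 = T AND n1 = LOW AND LOW = LOW
n3 = n2 OR Q = LOW OR LOW = LOW
n4 = n2 OR T = LOW OR LOW = LOW
n5 = NOT n3 = NOT LOW = HIGH
n6 = U AND R = LOW AND HIGH = LOW
n7 = n3 OR n1 = LOW OR LOW = LOW
n8 = NOT P = NOT LOW = HIGH
n10 = n6 OR n4 = LOW OR LOW = LOW
n16 = n8 OR n5 = HIGH OR HIGH = HIGH
n17 = n6 OR n7 = LOW OR LOW = LOW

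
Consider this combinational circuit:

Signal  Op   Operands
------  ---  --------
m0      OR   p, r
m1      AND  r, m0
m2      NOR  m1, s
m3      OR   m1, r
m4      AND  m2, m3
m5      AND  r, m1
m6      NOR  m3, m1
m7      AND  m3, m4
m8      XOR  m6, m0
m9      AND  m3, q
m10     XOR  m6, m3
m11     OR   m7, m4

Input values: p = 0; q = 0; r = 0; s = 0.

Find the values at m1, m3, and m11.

m0 = p OR r = 0 OR 0 = 0
m1 = r AND m0 = 0 AND 0 = 0
m2 = m1 NOR s = 0 NOR 0 = 1
m3 = m1 OR r = 0 OR 0 = 0
m4 = m2 AND m3 = 1 AND 0 = 0
m7 = m3 AND m4 = 0 AND 0 = 0
m11 = m7 OR m4 = 0 OR 0 = 0

m1 = 0; m3 = 0; m11 = 0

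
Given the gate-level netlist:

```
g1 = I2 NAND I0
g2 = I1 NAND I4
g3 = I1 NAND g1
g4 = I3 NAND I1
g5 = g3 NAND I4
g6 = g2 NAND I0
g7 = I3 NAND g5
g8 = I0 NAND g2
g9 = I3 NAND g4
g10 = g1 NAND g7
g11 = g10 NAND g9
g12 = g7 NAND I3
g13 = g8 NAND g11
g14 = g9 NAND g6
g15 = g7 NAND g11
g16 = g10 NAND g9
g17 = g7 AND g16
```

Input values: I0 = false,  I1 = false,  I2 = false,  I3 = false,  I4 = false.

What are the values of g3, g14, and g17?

g1 = I2 NAND I0 = false NAND false = true
g2 = I1 NAND I4 = false NAND false = true
g3 = I1 NAND g1 = false NAND true = true
g4 = I3 NAND I1 = false NAND false = true
g5 = g3 NAND I4 = true NAND false = true
g6 = g2 NAND I0 = true NAND false = true
g7 = I3 NAND g5 = false NAND true = true
g9 = I3 NAND g4 = false NAND true = true
g10 = g1 NAND g7 = true NAND true = false
g14 = g9 NAND g6 = true NAND true = false
g16 = g10 NAND g9 = false NAND true = true
g17 = g7 AND g16 = true AND true = true

g3 = true  g14 = false  g17 = true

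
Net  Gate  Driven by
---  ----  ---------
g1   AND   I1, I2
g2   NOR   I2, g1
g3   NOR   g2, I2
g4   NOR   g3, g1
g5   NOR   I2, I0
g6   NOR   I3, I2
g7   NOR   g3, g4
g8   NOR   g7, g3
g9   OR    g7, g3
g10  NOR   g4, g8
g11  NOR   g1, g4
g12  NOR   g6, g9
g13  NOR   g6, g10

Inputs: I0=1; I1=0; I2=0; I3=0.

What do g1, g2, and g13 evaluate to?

g1 = 0; g2 = 1; g13 = 0

g1 = I1 AND I2 = 0 AND 0 = 0
g2 = I2 NOR g1 = 0 NOR 0 = 1
g3 = g2 NOR I2 = 1 NOR 0 = 0
g4 = g3 NOR g1 = 0 NOR 0 = 1
g6 = I3 NOR I2 = 0 NOR 0 = 1
g7 = g3 NOR g4 = 0 NOR 1 = 0
g8 = g7 NOR g3 = 0 NOR 0 = 1
g10 = g4 NOR g8 = 1 NOR 1 = 0
g13 = g6 NOR g10 = 1 NOR 0 = 0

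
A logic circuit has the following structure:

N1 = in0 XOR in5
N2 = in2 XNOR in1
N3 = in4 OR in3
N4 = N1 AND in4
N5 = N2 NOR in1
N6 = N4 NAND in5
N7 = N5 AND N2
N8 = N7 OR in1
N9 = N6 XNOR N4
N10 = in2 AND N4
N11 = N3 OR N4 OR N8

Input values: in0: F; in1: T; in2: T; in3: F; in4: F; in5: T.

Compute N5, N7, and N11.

N5 = F, N7 = F, N11 = T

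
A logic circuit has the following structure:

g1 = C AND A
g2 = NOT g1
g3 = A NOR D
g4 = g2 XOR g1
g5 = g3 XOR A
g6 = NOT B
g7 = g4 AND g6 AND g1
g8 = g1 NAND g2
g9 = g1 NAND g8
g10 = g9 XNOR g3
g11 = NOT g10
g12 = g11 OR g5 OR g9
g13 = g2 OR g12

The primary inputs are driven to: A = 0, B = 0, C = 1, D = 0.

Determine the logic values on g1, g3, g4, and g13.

g1 = 0, g3 = 1, g4 = 1, g13 = 1

g1 = C AND A = 1 AND 0 = 0
g2 = NOT g1 = NOT 0 = 1
g3 = A NOR D = 0 NOR 0 = 1
g4 = g2 XOR g1 = 1 XOR 0 = 1
g5 = g3 XOR A = 1 XOR 0 = 1
g8 = g1 NAND g2 = 0 NAND 1 = 1
g9 = g1 NAND g8 = 0 NAND 1 = 1
g10 = g9 XNOR g3 = 1 XNOR 1 = 1
g11 = NOT g10 = NOT 1 = 0
g12 = g11 OR g5 OR g9 = 0 OR 1 OR 1 = 1
g13 = g2 OR g12 = 1 OR 1 = 1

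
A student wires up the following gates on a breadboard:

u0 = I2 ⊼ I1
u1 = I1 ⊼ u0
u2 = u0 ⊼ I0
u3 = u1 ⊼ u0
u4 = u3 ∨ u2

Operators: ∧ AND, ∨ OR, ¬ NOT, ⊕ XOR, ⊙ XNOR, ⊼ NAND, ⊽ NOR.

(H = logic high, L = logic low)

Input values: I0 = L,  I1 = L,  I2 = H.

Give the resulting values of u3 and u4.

u0 = I2 NAND I1 = H NAND L = H
u1 = I1 NAND u0 = L NAND H = H
u2 = u0 NAND I0 = H NAND L = H
u3 = u1 NAND u0 = H NAND H = L
u4 = u3 OR u2 = L OR H = H

u3 = L; u4 = H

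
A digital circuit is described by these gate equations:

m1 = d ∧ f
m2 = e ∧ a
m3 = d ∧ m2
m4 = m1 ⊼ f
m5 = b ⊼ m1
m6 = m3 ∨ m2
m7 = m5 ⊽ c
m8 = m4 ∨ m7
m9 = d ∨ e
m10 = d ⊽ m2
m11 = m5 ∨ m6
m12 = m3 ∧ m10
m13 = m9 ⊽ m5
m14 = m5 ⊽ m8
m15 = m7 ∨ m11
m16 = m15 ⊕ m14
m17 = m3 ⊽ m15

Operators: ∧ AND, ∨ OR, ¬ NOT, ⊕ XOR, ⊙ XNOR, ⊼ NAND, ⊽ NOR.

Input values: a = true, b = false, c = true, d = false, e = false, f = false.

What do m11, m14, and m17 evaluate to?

m11 = true, m14 = false, m17 = false

m1 = d AND f = false AND false = false
m2 = e AND a = false AND true = false
m3 = d AND m2 = false AND false = false
m4 = m1 NAND f = false NAND false = true
m5 = b NAND m1 = false NAND false = true
m6 = m3 OR m2 = false OR false = false
m7 = m5 NOR c = true NOR true = false
m8 = m4 OR m7 = true OR false = true
m11 = m5 OR m6 = true OR false = true
m14 = m5 NOR m8 = true NOR true = false
m15 = m7 OR m11 = false OR true = true
m17 = m3 NOR m15 = false NOR true = false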